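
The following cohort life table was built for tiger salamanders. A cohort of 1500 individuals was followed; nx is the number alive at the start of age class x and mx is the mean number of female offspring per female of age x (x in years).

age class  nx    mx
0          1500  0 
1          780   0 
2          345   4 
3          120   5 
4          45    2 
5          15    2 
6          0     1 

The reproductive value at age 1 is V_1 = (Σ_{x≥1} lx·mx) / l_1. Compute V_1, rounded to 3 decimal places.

lx = nx/n0 = nx/1500: 1, 0.52, 0.23, 0.08, 0.03, 0.01, 0
lx·mx for x ≥ 1: 0, 0.92, 0.4, 0.06, 0.02, 0 → sum = 1.4
V_1 = 1.4 / l_1 = 1.4 / 0.52 = 2.692308… → 2.692

2.692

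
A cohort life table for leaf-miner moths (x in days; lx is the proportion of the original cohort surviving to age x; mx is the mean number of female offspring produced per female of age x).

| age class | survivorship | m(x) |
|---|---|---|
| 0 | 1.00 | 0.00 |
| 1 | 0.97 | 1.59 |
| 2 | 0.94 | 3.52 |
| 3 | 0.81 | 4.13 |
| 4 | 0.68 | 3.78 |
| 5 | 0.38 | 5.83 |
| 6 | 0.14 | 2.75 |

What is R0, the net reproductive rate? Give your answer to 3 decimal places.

13.367

lx·mx by age: 0, 1.5423, 3.3088, 3.3453, 2.5704, 2.2154, 0.385
R0 = Σ lx·mx = 13.3672 → 13.367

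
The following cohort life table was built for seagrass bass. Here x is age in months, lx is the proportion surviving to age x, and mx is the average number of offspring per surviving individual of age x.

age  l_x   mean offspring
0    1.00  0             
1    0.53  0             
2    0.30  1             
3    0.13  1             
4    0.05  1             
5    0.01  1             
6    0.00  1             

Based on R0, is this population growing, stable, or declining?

R0 = Σ lx·mx = 0 + 0 + 0.3 + 0.13 + 0.05 + 0.01 + 0 = 0.49
R0 < 1, so the population is declining.

declining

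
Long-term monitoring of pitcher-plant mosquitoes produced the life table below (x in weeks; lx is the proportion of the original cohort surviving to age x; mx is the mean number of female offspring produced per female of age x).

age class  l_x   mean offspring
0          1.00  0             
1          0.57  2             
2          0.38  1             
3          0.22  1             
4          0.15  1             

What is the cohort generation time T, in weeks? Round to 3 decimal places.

1.672

lx·mx: 0, 1.14, 0.38, 0.22, 0.15 → R0 = 1.89
x·lx·mx: 0, 1.14, 0.76, 0.66, 0.6 → Σ = 3.16
T = 3.16 / 1.89 = 1.671958… → 1.672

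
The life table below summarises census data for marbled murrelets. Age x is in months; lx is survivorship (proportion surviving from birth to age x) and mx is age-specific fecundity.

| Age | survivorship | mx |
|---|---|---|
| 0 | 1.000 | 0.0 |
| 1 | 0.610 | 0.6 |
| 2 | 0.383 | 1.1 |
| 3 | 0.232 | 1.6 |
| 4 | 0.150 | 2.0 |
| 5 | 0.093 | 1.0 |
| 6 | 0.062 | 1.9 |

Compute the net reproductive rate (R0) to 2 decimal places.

lx·mx by age: 0, 0.366, 0.4213, 0.3712, 0.3, 0.093, 0.1178
R0 = Σ lx·mx = 1.6693 → 1.67

1.67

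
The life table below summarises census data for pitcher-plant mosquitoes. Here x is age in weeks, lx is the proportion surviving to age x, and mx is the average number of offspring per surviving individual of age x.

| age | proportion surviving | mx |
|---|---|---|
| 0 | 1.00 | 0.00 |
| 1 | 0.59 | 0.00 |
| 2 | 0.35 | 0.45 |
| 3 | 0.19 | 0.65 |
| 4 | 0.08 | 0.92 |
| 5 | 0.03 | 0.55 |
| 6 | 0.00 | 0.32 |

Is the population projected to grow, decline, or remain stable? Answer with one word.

declining

R0 = Σ lx·mx = 0 + 0 + 0.1575 + 0.1235 + 0.0736 + 0.0165 + 0 = 0.3711
R0 < 1, so the population is declining.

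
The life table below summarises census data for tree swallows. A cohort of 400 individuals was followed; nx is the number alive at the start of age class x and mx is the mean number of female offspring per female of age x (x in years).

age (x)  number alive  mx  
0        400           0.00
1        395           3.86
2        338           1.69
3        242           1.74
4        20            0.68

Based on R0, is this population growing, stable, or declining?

lx = nx/n0 = nx/400: 1, 0.9875, 0.845, 0.605, 0.05
R0 = Σ lx·mx = 0 + 3.81175 + 1.42805 + 1.0527 + 0.034 = 6.3265
R0 > 1, so the population is growing.

growing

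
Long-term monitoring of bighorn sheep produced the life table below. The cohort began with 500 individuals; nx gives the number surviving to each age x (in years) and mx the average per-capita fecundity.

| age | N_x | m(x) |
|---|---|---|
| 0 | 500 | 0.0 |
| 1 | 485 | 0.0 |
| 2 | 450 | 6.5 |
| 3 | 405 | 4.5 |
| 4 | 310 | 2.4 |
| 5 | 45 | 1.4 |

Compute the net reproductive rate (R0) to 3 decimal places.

lx = nx/n0 = nx/500: 1, 0.97, 0.9, 0.81, 0.62, 0.09
lx·mx by age: 0, 0, 5.85, 3.645, 1.488, 0.126
R0 = Σ lx·mx = 11.109 → 11.109

11.109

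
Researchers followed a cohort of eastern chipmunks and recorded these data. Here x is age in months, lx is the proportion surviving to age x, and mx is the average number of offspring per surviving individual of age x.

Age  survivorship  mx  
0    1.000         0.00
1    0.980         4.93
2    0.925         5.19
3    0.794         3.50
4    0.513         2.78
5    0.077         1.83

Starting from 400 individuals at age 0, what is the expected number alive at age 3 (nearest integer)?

Expected survivors = N0 · l_3 = 400 × 0.794 = 317.6 → 318

318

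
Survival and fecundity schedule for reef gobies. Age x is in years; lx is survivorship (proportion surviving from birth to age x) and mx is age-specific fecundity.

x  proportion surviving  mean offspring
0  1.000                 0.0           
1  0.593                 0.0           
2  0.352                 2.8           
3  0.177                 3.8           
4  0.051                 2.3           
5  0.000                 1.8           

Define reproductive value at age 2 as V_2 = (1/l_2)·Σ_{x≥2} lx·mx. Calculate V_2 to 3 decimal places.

5.044

lx·mx for x ≥ 2: 0.9856, 0.6726, 0.1173, 0 → sum = 1.7755
V_2 = 1.7755 / l_2 = 1.7755 / 0.352 = 5.044034… → 5.044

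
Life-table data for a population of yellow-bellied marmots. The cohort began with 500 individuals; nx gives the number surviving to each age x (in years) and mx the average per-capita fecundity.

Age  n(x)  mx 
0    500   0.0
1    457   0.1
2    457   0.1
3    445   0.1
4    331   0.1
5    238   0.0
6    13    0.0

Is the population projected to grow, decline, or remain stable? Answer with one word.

lx = nx/n0 = nx/500: 1, 0.914, 0.914, 0.89, 0.662, 0.476, 0.026
R0 = Σ lx·mx = 0 + 0.0914 + 0.0914 + 0.089 + 0.0662 + 0 + 0 = 0.338
R0 < 1, so the population is declining.

declining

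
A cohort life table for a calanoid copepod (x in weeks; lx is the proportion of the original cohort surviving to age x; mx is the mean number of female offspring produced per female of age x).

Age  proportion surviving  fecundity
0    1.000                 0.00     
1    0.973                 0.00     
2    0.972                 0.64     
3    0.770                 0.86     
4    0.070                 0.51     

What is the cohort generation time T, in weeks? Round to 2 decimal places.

lx·mx: 0, 0, 0.62208, 0.6622, 0.0357 → R0 = 1.31998
x·lx·mx: 0, 0, 1.24416, 1.9866, 0.1428 → Σ = 3.37356
T = 3.37356 / 1.31998 = 2.555766… → 2.56

2.56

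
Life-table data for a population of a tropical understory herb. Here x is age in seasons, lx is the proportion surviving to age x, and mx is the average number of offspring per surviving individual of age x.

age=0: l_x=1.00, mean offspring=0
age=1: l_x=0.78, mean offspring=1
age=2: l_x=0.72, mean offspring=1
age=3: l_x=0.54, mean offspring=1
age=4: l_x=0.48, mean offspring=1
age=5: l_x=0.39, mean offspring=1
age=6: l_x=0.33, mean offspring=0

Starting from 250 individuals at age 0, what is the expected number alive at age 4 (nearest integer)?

Expected survivors = N0 · l_4 = 250 × 0.48 = 120 → 120

120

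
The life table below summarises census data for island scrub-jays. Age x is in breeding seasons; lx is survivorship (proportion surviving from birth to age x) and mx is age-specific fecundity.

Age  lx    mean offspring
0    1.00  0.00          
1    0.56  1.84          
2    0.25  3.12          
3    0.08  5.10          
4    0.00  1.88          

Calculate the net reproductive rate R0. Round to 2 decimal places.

lx·mx by age: 0, 1.0304, 0.78, 0.408, 0
R0 = Σ lx·mx = 2.2184 → 2.22

2.22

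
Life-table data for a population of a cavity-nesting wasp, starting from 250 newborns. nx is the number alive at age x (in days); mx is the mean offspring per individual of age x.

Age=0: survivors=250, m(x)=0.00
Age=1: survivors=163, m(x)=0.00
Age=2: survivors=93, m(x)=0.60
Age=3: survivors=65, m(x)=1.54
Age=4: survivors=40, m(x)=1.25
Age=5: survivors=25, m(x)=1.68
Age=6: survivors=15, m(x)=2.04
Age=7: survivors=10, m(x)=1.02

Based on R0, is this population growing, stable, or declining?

lx = nx/n0 = nx/250: 1, 0.652, 0.372, 0.26, 0.16, 0.1, 0.06, 0.04
R0 = Σ lx·mx = 0 + 0 + 0.2232 + 0.4004 + 0.2 + 0.168 + 0.1224 + 0.0408 = 1.1548
R0 > 1, so the population is growing.

growing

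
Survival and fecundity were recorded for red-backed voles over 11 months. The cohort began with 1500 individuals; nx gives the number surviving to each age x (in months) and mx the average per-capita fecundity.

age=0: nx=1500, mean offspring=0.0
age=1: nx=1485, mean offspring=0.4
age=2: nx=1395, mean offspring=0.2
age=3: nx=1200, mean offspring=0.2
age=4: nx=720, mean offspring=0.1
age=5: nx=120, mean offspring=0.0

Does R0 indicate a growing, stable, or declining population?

lx = nx/n0 = nx/1500: 1, 0.99, 0.93, 0.8, 0.48, 0.08
R0 = Σ lx·mx = 0 + 0.396 + 0.186 + 0.16 + 0.048 + 0 = 0.79
R0 < 1, so the population is declining.

declining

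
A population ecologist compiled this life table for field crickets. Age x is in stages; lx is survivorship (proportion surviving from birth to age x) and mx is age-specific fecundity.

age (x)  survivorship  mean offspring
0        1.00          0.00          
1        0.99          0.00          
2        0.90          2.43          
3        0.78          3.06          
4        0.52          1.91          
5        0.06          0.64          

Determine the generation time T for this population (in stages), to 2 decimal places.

2.80

lx·mx: 0, 0, 2.187, 2.3868, 0.9932, 0.0384 → R0 = 5.6054
x·lx·mx: 0, 0, 4.374, 7.1604, 3.9728, 0.192 → Σ = 15.6992
T = 15.6992 / 5.6054 = 2.800728… → 2.80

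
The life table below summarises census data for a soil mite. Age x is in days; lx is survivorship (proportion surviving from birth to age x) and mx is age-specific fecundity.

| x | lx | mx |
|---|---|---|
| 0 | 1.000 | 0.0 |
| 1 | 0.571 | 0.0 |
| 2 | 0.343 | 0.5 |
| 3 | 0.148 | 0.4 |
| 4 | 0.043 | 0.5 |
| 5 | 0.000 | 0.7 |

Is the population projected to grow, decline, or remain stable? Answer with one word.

R0 = Σ lx·mx = 0 + 0 + 0.1715 + 0.0592 + 0.0215 + 0 = 0.2522
R0 < 1, so the population is declining.

declining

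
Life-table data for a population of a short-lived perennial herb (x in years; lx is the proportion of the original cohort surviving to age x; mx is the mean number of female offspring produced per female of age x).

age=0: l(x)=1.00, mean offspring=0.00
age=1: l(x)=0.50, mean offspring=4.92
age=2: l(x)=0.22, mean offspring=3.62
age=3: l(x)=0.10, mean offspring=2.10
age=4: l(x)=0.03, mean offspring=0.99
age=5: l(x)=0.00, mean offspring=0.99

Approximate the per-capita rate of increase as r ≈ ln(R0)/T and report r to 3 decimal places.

0.911

R0 = Σ lx·mx = 0 + 2.46 + 0.7964 + 0.21 + 0.0297 + 0 = 3.4961
Σ x·lx·mx = 4.8016; T = 4.8016/3.4961 = 1.37342…
r ≈ ln(R0)/T = ln(3.4961)/1.37342… = 0.91134… → 0.911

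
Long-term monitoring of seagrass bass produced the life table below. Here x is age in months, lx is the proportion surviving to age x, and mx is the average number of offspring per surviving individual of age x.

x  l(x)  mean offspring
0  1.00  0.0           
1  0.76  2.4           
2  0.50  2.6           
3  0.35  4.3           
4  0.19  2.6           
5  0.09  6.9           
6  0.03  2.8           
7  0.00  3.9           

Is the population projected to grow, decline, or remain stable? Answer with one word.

R0 = Σ lx·mx = 0 + 1.824 + 1.3 + 1.505 + 0.494 + 0.621 + 0.084 + 0 = 5.828
R0 > 1, so the population is growing.

growing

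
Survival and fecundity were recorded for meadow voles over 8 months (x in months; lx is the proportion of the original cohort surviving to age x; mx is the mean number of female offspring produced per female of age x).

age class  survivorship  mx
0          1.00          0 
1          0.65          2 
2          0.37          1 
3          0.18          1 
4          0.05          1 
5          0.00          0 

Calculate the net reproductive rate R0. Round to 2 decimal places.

1.90

lx·mx by age: 0, 1.3, 0.37, 0.18, 0.05, 0
R0 = Σ lx·mx = 1.9 → 1.90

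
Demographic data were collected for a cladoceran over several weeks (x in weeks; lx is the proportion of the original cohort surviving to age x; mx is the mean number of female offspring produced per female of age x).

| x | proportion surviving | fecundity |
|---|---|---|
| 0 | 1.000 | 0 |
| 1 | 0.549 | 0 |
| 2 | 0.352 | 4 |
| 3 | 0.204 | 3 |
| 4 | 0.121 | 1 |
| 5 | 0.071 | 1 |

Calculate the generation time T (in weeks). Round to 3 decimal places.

lx·mx: 0, 0, 1.408, 0.612, 0.121, 0.071 → R0 = 2.212
x·lx·mx: 0, 0, 2.816, 1.836, 0.484, 0.355 → Σ = 5.491
T = 5.491 / 2.212 = 2.482369… → 2.482

2.482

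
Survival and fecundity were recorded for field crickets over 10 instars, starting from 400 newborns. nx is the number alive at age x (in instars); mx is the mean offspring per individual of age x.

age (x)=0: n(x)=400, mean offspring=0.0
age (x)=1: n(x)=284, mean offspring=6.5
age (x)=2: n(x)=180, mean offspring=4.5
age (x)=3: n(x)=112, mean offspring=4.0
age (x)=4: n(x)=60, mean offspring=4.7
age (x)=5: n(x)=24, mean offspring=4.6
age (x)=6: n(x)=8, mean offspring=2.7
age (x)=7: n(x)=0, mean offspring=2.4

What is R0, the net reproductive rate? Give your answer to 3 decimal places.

8.795

lx = nx/n0 = nx/400: 1, 0.71, 0.45, 0.28, 0.15, 0.06, 0.02, 0
lx·mx by age: 0, 4.615, 2.025, 1.12, 0.705, 0.276, 0.054, 0
R0 = Σ lx·mx = 8.795 → 8.795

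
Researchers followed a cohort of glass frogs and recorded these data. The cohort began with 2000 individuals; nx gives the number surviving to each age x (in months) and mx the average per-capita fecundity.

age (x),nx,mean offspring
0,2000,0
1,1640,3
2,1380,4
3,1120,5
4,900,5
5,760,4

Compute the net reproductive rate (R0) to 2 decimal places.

lx = nx/n0 = nx/2000: 1, 0.82, 0.69, 0.56, 0.45, 0.38
lx·mx by age: 0, 2.46, 2.76, 2.8, 2.25, 1.52
R0 = Σ lx·mx = 11.79 → 11.79

11.79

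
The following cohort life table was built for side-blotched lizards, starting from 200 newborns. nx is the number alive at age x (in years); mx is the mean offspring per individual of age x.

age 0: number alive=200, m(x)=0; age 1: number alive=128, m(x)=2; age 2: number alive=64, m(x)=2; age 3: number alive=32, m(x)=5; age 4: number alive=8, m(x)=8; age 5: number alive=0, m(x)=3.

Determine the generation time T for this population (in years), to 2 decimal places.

2.05

lx = nx/n0 = nx/200: 1, 0.64, 0.32, 0.16, 0.04, 0
lx·mx: 0, 1.28, 0.64, 0.8, 0.32, 0 → R0 = 3.04
x·lx·mx: 0, 1.28, 1.28, 2.4, 1.28, 0 → Σ = 6.24
T = 6.24 / 3.04 = 2.052632… → 2.05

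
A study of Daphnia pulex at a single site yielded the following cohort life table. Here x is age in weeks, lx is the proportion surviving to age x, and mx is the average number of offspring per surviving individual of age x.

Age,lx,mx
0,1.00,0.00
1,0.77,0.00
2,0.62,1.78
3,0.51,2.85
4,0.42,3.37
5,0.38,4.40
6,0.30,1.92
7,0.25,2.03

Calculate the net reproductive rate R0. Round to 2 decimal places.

lx·mx by age: 0, 0, 1.1036, 1.4535, 1.4154, 1.672, 0.576, 0.5075
R0 = Σ lx·mx = 6.728 → 6.73

6.73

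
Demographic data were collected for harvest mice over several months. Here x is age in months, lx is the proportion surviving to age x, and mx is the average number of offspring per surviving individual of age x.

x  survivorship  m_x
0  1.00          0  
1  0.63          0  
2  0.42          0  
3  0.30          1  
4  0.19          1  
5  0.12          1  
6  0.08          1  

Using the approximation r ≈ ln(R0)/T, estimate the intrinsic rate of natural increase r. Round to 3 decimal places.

R0 = Σ lx·mx = 0 + 0 + 0 + 0.3 + 0.19 + 0.12 + 0.08 = 0.69
Σ x·lx·mx = 2.74; T = 2.74/0.69 = 3.97101…
r ≈ ln(R0)/T = ln(0.69)/3.97101… = -0.09344… → -0.093

-0.093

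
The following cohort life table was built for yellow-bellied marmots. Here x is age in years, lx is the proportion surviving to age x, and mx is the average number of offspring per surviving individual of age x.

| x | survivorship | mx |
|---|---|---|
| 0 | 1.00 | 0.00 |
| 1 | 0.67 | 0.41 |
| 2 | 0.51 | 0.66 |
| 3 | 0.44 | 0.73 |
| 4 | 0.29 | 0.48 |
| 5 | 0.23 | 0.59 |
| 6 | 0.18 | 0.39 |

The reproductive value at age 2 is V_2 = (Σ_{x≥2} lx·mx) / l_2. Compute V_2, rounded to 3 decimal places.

lx·mx for x ≥ 2: 0.3366, 0.3212, 0.1392, 0.1357, 0.0702 → sum = 1.0029
V_2 = 1.0029 / l_2 = 1.0029 / 0.51 = 1.966471… → 1.966

1.966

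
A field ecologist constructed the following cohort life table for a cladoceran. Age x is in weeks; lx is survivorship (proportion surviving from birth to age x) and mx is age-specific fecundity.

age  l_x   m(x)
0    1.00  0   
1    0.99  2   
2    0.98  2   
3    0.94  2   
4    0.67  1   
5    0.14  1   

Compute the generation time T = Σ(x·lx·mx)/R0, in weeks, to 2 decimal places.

2.25

lx·mx: 0, 1.98, 1.96, 1.88, 0.67, 0.14 → R0 = 6.63
x·lx·mx: 0, 1.98, 3.92, 5.64, 2.68, 0.7 → Σ = 14.92
T = 14.92 / 6.63 = 2.250377… → 2.25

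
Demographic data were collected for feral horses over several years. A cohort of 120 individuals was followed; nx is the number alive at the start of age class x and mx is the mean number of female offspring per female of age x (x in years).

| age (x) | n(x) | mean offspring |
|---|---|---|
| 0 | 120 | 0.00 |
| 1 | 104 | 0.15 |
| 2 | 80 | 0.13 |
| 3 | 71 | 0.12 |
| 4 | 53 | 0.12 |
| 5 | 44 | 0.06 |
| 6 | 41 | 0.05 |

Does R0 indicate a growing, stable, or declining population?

declining

lx = nx/n0 = nx/120: 1, 0.86667…, 0.66667…, 0.59167…, 0.44167…, 0.36667…, 0.34167…
R0 = Σ lx·mx = 0 + 0.13… + 0.086667… + 0.071… + 0.053… + 0.022… + 0.017083… = 0.37975…
R0 < 1, so the population is declining.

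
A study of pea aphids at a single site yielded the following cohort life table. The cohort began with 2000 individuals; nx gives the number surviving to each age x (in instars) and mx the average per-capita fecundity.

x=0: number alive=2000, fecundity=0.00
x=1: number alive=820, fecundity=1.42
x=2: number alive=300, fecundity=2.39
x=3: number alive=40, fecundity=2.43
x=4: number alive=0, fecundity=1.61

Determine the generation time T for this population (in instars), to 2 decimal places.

lx = nx/n0 = nx/2000: 1, 0.41, 0.15, 0.02, 0
lx·mx: 0, 0.5822, 0.3585, 0.0486, 0 → R0 = 0.9893
x·lx·mx: 0, 0.5822, 0.717, 0.1458, 0 → Σ = 1.445
T = 1.445 / 0.9893 = 1.460629… → 1.46

1.46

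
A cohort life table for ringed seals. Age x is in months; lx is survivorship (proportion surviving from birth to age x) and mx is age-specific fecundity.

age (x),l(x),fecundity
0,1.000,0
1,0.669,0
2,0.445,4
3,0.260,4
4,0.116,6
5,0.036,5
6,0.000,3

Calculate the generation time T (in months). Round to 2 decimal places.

2.80

lx·mx: 0, 0, 1.78, 1.04, 0.696, 0.18, 0 → R0 = 3.696
x·lx·mx: 0, 0, 3.56, 3.12, 2.784, 0.9, 0 → Σ = 10.364
T = 10.364 / 3.696 = 2.804113… → 2.80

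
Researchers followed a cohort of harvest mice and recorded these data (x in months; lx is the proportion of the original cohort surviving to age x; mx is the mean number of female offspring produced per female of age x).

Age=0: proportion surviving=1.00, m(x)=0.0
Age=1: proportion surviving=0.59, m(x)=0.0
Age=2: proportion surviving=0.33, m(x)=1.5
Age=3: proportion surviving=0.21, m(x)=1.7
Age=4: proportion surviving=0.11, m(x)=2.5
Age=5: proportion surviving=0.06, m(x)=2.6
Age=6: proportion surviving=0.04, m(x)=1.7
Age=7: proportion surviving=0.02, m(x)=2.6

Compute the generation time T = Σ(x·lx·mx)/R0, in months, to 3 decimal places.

3.359

lx·mx: 0, 0, 0.495, 0.357, 0.275, 0.156, 0.068, 0.052 → R0 = 1.403
x·lx·mx: 0, 0, 0.99, 1.071, 1.1, 0.78, 0.408, 0.364 → Σ = 4.713
T = 4.713 / 1.403 = 3.35923… → 3.359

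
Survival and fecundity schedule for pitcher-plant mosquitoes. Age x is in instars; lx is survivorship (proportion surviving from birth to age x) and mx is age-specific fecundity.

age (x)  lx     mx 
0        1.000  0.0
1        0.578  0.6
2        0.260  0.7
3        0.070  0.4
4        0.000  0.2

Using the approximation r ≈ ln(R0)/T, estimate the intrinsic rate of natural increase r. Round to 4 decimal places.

R0 = Σ lx·mx = 0 + 0.3468 + 0.182 + 0.028 + 0 = 0.5568
Σ x·lx·mx = 0.7948; T = 0.7948/0.5568 = 1.42744…
r ≈ ln(R0)/T = ln(0.5568)/1.42744… = -0.410209… → -0.4102

-0.4102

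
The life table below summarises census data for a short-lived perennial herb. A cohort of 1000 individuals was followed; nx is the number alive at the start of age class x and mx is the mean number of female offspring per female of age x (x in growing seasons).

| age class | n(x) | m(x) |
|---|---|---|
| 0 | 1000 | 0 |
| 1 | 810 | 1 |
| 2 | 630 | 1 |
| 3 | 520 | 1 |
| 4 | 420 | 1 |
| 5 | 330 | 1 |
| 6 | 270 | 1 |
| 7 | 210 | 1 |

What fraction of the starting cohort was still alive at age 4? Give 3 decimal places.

l_4 = n_4/n_0 = 420/1000 = 0.42 → 0.420

0.420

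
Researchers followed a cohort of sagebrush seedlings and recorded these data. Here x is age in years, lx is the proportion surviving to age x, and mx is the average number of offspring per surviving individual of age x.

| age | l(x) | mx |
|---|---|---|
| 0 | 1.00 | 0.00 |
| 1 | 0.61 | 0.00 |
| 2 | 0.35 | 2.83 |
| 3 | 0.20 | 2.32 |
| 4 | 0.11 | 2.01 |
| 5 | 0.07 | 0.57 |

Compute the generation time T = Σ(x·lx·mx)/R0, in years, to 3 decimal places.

2.598

lx·mx: 0, 0, 0.9905, 0.464, 0.2211, 0.0399 → R0 = 1.7155
x·lx·mx: 0, 0, 1.981, 1.392, 0.8844, 0.1995 → Σ = 4.4569
T = 4.4569 / 1.7155 = 2.598018… → 2.598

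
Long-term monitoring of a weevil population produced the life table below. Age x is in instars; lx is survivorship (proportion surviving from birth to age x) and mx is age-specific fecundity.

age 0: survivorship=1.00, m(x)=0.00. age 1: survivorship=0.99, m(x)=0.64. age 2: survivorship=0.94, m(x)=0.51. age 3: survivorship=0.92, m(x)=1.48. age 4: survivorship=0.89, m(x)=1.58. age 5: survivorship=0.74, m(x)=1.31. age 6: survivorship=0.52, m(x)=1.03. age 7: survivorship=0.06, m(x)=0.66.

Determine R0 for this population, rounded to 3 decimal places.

lx·mx by age: 0, 0.6336, 0.4794, 1.3616, 1.4062, 0.9694, 0.5356, 0.0396
R0 = Σ lx·mx = 5.4254 → 5.425

5.425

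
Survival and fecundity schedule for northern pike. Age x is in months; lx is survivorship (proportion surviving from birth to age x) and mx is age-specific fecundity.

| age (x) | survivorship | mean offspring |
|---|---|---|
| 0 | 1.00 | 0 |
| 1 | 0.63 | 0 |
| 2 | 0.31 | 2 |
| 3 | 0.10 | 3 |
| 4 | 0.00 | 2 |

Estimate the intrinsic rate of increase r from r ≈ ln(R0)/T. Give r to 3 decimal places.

-0.036

R0 = Σ lx·mx = 0 + 0 + 0.62 + 0.3 + 0 = 0.92
Σ x·lx·mx = 2.14; T = 2.14/0.92 = 2.32609…
r ≈ ln(R0)/T = ln(0.92)/2.32609… = -0.03585… → -0.036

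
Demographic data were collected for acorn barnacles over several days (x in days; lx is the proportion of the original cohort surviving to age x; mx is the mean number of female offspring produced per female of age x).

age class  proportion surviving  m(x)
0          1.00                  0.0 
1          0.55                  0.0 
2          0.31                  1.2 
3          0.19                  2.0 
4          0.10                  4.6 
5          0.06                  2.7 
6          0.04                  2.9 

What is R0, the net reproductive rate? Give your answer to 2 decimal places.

lx·mx by age: 0, 0, 0.372, 0.38, 0.46, 0.162, 0.116
R0 = Σ lx·mx = 1.49 → 1.49

1.49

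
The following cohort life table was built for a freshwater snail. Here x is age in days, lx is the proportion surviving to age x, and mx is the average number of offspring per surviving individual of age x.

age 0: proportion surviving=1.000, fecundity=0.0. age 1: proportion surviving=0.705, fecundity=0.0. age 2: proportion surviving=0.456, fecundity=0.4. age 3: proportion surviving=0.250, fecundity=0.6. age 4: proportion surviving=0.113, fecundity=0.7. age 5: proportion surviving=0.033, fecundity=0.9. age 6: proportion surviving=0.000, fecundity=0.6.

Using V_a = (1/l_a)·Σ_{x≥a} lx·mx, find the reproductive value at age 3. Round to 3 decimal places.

lx·mx for x ≥ 3: 0.15, 0.0791, 0.0297, 0 → sum = 0.2588
V_3 = 0.2588 / l_3 = 0.2588 / 0.25 = 1.0352 → 1.035

1.035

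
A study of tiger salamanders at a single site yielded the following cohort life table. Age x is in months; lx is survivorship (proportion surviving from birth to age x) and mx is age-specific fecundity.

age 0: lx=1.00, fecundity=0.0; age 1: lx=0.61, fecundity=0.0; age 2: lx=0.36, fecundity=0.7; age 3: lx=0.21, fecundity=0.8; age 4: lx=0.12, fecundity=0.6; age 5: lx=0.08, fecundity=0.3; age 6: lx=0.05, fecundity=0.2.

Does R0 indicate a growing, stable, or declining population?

declining

R0 = Σ lx·mx = 0 + 0 + 0.252 + 0.168 + 0.072 + 0.024 + 0.01 = 0.526
R0 < 1, so the population is declining.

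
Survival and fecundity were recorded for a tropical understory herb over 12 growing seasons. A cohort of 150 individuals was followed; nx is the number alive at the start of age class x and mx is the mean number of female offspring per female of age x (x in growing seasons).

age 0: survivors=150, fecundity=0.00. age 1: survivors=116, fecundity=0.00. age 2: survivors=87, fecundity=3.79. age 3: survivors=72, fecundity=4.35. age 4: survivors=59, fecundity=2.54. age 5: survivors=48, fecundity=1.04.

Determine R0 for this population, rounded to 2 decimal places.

lx = nx/n0 = nx/150: 1, 0.77333…, 0.58, 0.48, 0.39333…, 0.32
lx·mx by age: 0, 0, 2.1982, 2.088, 0.999067…, 0.3328
R0 = Σ lx·mx = 5.618067… → 5.62

5.62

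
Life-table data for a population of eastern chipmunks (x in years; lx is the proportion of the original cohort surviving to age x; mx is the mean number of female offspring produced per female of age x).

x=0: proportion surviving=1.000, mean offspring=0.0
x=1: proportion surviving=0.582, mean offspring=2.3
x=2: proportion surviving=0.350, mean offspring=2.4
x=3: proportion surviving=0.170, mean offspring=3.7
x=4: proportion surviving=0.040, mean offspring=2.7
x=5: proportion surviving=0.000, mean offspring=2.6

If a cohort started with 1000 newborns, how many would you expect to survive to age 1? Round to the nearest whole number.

Expected survivors = N0 · l_1 = 1000 × 0.582 = 582 → 582

582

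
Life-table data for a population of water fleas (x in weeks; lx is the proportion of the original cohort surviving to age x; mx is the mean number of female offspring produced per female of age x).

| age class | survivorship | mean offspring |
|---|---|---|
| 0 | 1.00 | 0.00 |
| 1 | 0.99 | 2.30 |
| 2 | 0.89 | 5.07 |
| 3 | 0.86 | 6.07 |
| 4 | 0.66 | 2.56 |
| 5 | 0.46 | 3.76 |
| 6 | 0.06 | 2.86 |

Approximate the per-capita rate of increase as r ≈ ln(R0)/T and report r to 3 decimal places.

0.988

R0 = Σ lx·mx = 0 + 2.277 + 4.5123 + 5.2202 + 1.6896 + 1.7296 + 0.1716 = 15.6003
Σ x·lx·mx = 43.3982; T = 43.3982/15.6003 = 2.78188…
r ≈ ln(R0)/T = ln(15.6003)/2.78188… = 0.98757… → 0.988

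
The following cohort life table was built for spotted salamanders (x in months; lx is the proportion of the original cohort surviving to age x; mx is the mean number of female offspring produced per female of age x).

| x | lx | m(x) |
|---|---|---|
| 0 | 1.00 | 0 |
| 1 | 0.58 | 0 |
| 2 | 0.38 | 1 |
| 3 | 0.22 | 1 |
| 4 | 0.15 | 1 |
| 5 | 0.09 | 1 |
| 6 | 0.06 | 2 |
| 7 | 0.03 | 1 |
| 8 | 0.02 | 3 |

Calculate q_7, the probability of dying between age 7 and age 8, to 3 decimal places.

0.333

q_7 = (l_7 − l_8) / l_7 = (0.03 − 0.02) / 0.03
     = 0.01 / 0.03 = 0.333333… → 0.333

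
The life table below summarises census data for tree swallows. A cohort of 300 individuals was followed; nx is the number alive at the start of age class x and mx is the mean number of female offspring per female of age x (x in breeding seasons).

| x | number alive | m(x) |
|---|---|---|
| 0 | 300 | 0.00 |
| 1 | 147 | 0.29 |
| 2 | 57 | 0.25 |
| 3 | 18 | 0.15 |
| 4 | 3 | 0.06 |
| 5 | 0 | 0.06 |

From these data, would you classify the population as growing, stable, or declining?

lx = nx/n0 = nx/300: 1, 0.49, 0.19, 0.06, 0.01, 0
R0 = Σ lx·mx = 0 + 0.1421 + 0.0475 + 0.009 + 0.0006 + 0 = 0.1992
R0 < 1, so the population is declining.

declining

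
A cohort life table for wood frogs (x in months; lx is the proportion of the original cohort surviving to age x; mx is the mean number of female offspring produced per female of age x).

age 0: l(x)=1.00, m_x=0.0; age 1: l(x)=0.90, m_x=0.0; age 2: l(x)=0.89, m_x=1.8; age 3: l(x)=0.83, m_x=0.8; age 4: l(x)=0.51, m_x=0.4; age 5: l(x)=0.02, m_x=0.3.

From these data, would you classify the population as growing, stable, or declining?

R0 = Σ lx·mx = 0 + 0 + 1.602 + 0.664 + 0.204 + 0.006 = 2.476
R0 > 1, so the population is growing.

growing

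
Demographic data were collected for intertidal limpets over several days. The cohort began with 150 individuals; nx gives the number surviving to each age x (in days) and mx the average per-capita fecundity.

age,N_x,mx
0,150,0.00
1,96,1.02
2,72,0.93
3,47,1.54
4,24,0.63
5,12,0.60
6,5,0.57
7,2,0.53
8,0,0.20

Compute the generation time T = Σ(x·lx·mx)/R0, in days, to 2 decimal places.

2.16

lx = nx/n0 = nx/150: 1, 0.64, 0.48, 0.31333…, 0.16, 0.08, 0.03333…, 0.01333…, 0
lx·mx: 0, 0.6528, 0.4464, 0.482533…, 0.1008, 0.048, 0.019…, 0.007067…, 0 → R0 = 1.7566…
x·lx·mx: 0, 0.6528, 0.8928, 1.4476…, 0.4032, 0.24, 0.114…, 0.049467…, 0 → Σ = 3.799867…
T = 3.799867… / 1.7566… = 2.163194… → 2.16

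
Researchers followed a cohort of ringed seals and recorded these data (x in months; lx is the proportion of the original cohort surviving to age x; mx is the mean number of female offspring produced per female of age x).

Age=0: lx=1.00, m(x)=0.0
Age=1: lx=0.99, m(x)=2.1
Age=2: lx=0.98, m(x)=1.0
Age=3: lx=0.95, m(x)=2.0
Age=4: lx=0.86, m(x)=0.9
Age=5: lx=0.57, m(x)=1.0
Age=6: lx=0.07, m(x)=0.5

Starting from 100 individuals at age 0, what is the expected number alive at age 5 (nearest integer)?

Expected survivors = N0 · l_5 = 100 × 0.57 = 57 → 57

57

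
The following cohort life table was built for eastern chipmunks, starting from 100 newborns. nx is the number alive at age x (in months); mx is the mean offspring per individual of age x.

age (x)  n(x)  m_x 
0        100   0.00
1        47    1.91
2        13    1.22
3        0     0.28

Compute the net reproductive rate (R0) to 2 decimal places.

1.06

lx = nx/n0 = nx/100: 1, 0.47, 0.13, 0
lx·mx by age: 0, 0.8977, 0.1586, 0
R0 = Σ lx·mx = 1.0563 → 1.06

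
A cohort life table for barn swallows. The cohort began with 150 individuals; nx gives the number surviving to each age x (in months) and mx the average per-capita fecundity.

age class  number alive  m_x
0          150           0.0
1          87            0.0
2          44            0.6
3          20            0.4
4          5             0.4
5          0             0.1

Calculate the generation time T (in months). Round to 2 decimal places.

lx = nx/n0 = nx/150: 1, 0.58, 0.29333…, 0.13333…, 0.03333…, 0
lx·mx: 0, 0, 0.176…, 0.053333…, 0.013333…, 0 → R0 = 0.242667…
x·lx·mx: 0, 0, 0.352…, 0.16…, 0.053333…, 0 → Σ = 0.565333…
T = 0.565333… / 0.242667… = 2.32967… → 2.33

2.33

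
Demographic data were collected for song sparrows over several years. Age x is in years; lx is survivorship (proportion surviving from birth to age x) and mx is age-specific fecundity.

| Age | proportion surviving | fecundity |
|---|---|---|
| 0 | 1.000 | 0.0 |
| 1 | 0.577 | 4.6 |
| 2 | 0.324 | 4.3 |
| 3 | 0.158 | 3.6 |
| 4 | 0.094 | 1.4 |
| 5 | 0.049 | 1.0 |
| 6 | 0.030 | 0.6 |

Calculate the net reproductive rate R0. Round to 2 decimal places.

4.81

lx·mx by age: 0, 2.6542, 1.3932, 0.5688, 0.1316, 0.049, 0.018
R0 = Σ lx·mx = 4.8148 → 4.81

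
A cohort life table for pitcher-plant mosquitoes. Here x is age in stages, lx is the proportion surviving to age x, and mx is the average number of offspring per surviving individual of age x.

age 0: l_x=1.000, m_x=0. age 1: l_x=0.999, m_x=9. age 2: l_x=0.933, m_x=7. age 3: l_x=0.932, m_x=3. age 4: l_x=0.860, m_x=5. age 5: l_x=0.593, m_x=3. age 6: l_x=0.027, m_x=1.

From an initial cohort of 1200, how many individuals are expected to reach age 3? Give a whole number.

Expected survivors = N0 · l_3 = 1200 × 0.932 = 1118.4 → 1118

1118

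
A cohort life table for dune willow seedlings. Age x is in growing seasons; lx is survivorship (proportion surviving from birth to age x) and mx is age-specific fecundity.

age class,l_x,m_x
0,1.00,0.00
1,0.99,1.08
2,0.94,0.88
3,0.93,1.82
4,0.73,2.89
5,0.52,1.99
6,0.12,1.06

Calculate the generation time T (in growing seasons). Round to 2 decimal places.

3.23

lx·mx: 0, 1.0692, 0.8272, 1.6926, 2.1097, 1.0348, 0.1272 → R0 = 6.8607
x·lx·mx: 0, 1.0692, 1.6544, 5.0778, 8.4388, 5.174, 0.7632 → Σ = 22.1774
T = 22.1774 / 6.8607 = 3.232527… → 3.23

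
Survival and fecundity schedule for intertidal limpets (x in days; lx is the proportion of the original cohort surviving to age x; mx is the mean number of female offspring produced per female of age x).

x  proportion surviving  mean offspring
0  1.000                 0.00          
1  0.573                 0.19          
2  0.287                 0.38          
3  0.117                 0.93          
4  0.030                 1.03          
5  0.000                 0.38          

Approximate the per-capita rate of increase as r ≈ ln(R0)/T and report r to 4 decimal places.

-0.4733

R0 = Σ lx·mx = 0 + 0.10887 + 0.10906 + 0.10881 + 0.0309 + 0 = 0.35764
Σ x·lx·mx = 0.77702; T = 0.77702/0.35764 = 2.17263…
r ≈ ln(R0)/T = ln(0.35764)/2.17263… = -0.473264… → -0.4733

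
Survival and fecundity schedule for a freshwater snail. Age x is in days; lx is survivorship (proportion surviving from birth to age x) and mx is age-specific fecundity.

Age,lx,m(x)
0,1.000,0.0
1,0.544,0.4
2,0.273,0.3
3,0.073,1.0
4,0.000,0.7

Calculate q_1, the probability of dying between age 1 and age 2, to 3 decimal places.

0.498

q_1 = (l_1 − l_2) / l_1 = (0.544 − 0.273) / 0.544
     = 0.271 / 0.544 = 0.498162… → 0.498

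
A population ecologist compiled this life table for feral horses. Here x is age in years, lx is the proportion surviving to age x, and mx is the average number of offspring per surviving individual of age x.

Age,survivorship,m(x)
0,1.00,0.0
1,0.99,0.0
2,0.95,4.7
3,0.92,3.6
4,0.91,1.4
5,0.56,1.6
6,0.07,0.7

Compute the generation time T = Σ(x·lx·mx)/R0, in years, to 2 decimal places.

lx·mx: 0, 0, 4.465, 3.312, 1.274, 0.896, 0.049 → R0 = 9.996
x·lx·mx: 0, 0, 8.93, 9.936, 5.096, 4.48, 0.294 → Σ = 28.736
T = 28.736 / 9.996 = 2.87475… → 2.87

2.87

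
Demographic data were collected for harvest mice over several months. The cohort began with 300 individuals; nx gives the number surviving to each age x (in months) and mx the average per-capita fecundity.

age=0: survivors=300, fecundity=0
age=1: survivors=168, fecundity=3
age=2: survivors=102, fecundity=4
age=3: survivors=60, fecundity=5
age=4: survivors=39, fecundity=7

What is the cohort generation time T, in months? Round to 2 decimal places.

lx = nx/n0 = nx/300: 1, 0.56, 0.34, 0.2, 0.13
lx·mx: 0, 1.68, 1.36, 1, 0.91 → R0 = 4.95
x·lx·mx: 0, 1.68, 2.72, 3, 3.64 → Σ = 11.04
T = 11.04 / 4.95 = 2.230303… → 2.23

2.23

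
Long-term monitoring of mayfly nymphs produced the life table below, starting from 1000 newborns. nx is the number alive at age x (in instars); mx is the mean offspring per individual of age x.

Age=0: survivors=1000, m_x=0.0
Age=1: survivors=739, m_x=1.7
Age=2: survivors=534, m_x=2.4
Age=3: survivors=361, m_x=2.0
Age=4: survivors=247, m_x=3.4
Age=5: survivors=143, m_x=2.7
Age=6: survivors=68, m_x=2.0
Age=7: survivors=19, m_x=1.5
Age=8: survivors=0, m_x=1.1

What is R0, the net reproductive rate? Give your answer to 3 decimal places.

lx = nx/n0 = nx/1000: 1, 0.739, 0.534, 0.361, 0.247, 0.143, 0.068, 0.019, 0
lx·mx by age: 0, 1.2563, 1.2816, 0.722, 0.8398, 0.3861, 0.136, 0.0285, 0
R0 = Σ lx·mx = 4.6503 → 4.650

4.650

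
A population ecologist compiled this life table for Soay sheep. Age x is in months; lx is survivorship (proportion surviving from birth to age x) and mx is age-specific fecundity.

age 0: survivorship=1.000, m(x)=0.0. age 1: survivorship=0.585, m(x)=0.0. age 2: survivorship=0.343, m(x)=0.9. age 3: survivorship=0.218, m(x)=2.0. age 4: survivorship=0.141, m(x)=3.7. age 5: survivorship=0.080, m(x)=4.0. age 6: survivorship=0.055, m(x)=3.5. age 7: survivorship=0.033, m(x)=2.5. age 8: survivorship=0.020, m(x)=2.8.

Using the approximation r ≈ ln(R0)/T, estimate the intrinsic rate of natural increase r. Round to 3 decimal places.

0.160

R0 = Σ lx·mx = 0 + 0 + 0.3087 + 0.436 + 0.5217 + 0.32 + 0.1925 + 0.0825 + 0.056 = 1.9174
Σ x·lx·mx = 7.7927; T = 7.7927/1.9174 = 4.0642…
r ≈ ln(R0)/T = ln(1.9174)/4.0642… = 0.16017… → 0.160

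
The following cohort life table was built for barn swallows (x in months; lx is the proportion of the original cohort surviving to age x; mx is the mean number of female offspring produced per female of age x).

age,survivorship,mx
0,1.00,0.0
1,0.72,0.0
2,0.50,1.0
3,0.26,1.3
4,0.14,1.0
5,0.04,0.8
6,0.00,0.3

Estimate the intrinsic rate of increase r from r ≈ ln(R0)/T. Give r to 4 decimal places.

0.0037

R0 = Σ lx·mx = 0 + 0 + 0.5 + 0.338 + 0.14 + 0.032 + 0 = 1.01
Σ x·lx·mx = 2.734; T = 2.734/1.01 = 2.70693…
r ≈ ln(R0)/T = ln(1.01)/2.70693… = 0.003676… → 0.0037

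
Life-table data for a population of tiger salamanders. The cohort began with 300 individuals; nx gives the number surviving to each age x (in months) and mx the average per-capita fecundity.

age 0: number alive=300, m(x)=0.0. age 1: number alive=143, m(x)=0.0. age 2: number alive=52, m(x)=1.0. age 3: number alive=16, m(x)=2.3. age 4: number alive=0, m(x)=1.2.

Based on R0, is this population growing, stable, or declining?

lx = nx/n0 = nx/300: 1, 0.47667…, 0.17333…, 0.05333…, 0
R0 = Σ lx·mx = 0 + 0 + 0.173333… + 0.122667… + 0 = 0.296…
R0 < 1, so the population is declining.

declining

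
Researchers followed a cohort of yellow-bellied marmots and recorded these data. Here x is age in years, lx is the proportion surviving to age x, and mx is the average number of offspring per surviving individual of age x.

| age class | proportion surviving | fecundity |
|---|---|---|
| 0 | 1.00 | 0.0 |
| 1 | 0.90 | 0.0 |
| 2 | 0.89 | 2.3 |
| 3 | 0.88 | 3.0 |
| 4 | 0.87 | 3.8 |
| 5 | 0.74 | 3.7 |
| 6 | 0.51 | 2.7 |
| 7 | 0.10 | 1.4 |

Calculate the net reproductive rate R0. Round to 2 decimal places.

12.25

lx·mx by age: 0, 0, 2.047, 2.64, 3.306, 2.738, 1.377, 0.14
R0 = Σ lx·mx = 12.248 → 12.25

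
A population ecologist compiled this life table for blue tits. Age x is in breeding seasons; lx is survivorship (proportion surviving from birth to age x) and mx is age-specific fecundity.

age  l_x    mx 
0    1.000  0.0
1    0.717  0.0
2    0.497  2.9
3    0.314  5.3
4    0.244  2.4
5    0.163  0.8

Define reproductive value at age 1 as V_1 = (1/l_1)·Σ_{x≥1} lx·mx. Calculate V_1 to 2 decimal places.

5.33

lx·mx for x ≥ 1: 0, 1.4413, 1.6642, 0.5856, 0.1304 → sum = 3.8215
V_1 = 3.8215 / l_1 = 3.8215 / 0.717 = 5.329847… → 5.33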